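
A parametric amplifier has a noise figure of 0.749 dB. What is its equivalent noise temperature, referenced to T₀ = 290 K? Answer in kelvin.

54.6 K

F = 10^(0.749/10) = 1.18823
T_e = (F − 1)·T₀ = (1.18823 − 1) × 290 = 54.6 K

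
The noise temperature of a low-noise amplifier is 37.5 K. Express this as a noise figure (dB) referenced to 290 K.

F = 1 + T_e/T₀ = 1 + 37.5/290 = 1.12931
NF = 10 log₁₀(1.12931) = 0.528 dB

0.528 dB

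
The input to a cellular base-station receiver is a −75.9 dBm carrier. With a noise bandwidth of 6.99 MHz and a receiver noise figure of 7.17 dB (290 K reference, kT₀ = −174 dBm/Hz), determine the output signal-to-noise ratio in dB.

Noise floor: N = −174 + 10 log₁₀(B) + NF
10 log₁₀(6.99×10⁶) = 68.44 dB
N = −174 + 68.44 + 7.17 = −98.39 dBm
SNR = P_sig − N = −75.9 − (−98.39) = 22.49 dB → 22.5 dB

22.5 dB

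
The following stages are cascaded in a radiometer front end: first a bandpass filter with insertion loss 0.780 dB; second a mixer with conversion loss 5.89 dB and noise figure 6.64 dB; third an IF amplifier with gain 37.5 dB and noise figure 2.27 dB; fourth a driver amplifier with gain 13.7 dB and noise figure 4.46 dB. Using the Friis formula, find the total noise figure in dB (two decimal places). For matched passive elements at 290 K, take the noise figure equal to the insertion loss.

Convert to linear (a loss of L dB is a gain of −L dB): F_i = 10^(NF_i/10), G_i = 10^(G_i,dB/10)
  Stage 1: F_1 = 10^(0.780/10) = 1.197, G_1 = 10^(−0.780/10) = 0.8356
  Stage 2: F_2 = 10^(6.64/10) = 4.613, G_2 = 10^(−5.89/10) = 0.2576
  Stage 3: F_3 = 10^(2.27/10) = 1.687, G_3 = 10^(37.5/10) = 5623
  Stage 4: F_4 = 10^(4.46/10) = 2.793, G_4 = 10^(13.7/10) = 23.44
Friis cascade:
  F = 1.197 + (4.613 − 1)/0.8356 + (1.687 − 1)/0.2153 + (2.793 − 1)/1211 = 8.711
NF = 10 log₁₀(8.711) = 9.40 dB

9.40 dB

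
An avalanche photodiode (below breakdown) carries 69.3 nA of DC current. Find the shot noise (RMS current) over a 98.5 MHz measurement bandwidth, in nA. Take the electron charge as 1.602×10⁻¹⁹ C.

1.48 nA

I_n = √(2qI·B)
2qI·B = 2 × 1.602×10⁻¹⁹ × 6.93×10⁻⁸ × 9.85×10⁷ = 2.19×10⁻¹⁸ A²
I_n = √(2.19×10⁻¹⁸) = 1.48×10⁻⁹ A = 1.48 nA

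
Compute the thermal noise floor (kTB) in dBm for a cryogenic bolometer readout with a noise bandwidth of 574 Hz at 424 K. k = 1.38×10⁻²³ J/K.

−144.7 dBm

P_n = kTB = 1.38×10⁻²³ × 424 × 5.74×10² = 3.36×10⁻¹⁸ W
In dBm: 10 log₁₀(3.36×10⁻¹⁸ / 10⁻³) = −144.7 dBm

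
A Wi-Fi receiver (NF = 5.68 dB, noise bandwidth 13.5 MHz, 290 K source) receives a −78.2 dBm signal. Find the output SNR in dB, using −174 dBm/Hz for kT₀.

Noise floor: N = −174 + 10 log₁₀(B) + NF
10 log₁₀(1.35×10⁷) = 71.3 dB
N = −174 + 71.3 + 5.68 = −97.02 dBm
SNR = P_sig − N = −78.2 − (−97.02) = 18.82 dB → 18.8 dB

18.8 dB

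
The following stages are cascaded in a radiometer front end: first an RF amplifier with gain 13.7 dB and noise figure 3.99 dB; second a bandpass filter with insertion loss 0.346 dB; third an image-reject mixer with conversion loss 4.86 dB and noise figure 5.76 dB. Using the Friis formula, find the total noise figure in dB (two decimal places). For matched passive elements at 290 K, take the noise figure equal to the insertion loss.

4.21 dB

Convert to linear (a loss of L dB is a gain of −L dB): F_i = 10^(NF_i/10), G_i = 10^(G_i,dB/10)
  Stage 1: F_1 = 10^(3.99/10) = 2.506, G_1 = 10^(13.7/10) = 23.44
  Stage 2: F_2 = 10^(0.346/10) = 1.083, G_2 = 10^(−0.346/10) = 0.9234
  Stage 3: F_3 = 10^(5.76/10) = 3.767, G_3 = 10^(−4.86/10) = 0.3266
Friis cascade:
  F = 2.506 + (1.083 − 1)/23.44 + (3.767 − 1)/21.65 = 2.637
NF = 10 log₁₀(2.637) = 4.21 dB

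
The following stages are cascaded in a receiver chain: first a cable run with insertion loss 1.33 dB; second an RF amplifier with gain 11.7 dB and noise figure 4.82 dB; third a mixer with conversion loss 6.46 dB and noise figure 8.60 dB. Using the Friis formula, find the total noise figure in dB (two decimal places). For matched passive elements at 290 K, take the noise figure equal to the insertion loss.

6.72 dB

Convert to linear (a loss of L dB is a gain of −L dB): F_i = 10^(NF_i/10), G_i = 10^(G_i,dB/10)
  Stage 1: F_1 = 10^(1.33/10) = 1.358, G_1 = 10^(−1.33/10) = 0.7362
  Stage 2: F_2 = 10^(4.82/10) = 3.034, G_2 = 10^(11.7/10) = 14.79
  Stage 3: F_3 = 10^(8.60/10) = 7.244, G_3 = 10^(−6.46/10) = 0.2259
Friis cascade:
  F = 1.358 + (3.034 − 1)/0.7362 + (7.244 − 1)/10.89 = 4.694
NF = 10 log₁₀(4.694) = 6.72 dB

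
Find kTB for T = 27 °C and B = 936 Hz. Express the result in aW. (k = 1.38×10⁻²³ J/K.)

3.88 aW

T = 27 °C + 273.15 = 300.15 K
P_n = kTB = 1.38×10⁻²³ × 300.15 × 9.36×10² = 3.88×10⁻¹⁸ W = 3.88 aW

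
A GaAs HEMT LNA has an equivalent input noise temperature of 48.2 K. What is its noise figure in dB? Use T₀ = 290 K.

F = 1 + T_e/T₀ = 1 + 48.2/290 = 1.16621
NF = 10 log₁₀(1.16621) = 0.668 dB

0.668 dB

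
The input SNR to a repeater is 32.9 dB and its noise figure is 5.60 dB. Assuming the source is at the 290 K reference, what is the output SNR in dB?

By definition F = SNR_in/SNR_out, so in dB: SNR_out = SNR_in − NF
SNR_out = 32.9 − 5.60 = 27.30 dB

27.30 dB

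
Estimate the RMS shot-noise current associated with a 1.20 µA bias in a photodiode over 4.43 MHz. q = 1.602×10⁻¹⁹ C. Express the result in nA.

I_n = √(2qI·B)
2qI·B = 2 × 1.602×10⁻¹⁹ × 1.20×10⁻⁶ × 4.43×10⁶ = 1.70×10⁻¹⁸ A²
I_n = √(1.70×10⁻¹⁸) = 1.31×10⁻⁹ A = 1.31 nA

1.31 nA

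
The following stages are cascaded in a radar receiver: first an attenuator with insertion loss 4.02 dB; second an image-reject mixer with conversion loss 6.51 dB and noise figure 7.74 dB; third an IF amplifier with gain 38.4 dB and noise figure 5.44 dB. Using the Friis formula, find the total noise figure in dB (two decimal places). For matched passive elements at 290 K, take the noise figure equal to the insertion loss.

16.36 dB

Convert to linear (a loss of L dB is a gain of −L dB): F_i = 10^(NF_i/10), G_i = 10^(G_i,dB/10)
  Stage 1: F_1 = 10^(4.02/10) = 2.523, G_1 = 10^(−4.02/10) = 0.3963
  Stage 2: F_2 = 10^(7.74/10) = 5.943, G_2 = 10^(−6.51/10) = 0.2234
  Stage 3: F_3 = 10^(5.44/10) = 3.499, G_3 = 10^(38.4/10) = 6918
Friis cascade:
  F = 2.523 + (5.943 − 1)/0.3963 + (3.499 − 1)/0.08851 = 43.24
NF = 10 log₁₀(43.24) = 16.36 dB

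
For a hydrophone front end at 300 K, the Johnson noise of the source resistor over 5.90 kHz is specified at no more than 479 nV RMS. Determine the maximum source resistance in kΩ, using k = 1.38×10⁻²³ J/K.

Johnson–Nyquist: V_n = √(4kTRB) ⇒ R = V_n² / (4kTB)
4kTB = 4 × 1.38×10⁻²³ × 300 × 5.90×10³ = 9.77×10⁻¹⁷
R = (4.79×10⁻⁷)² / 9.77×10⁻¹⁷ = 2.35×10³ Ω = 2.35 kΩ

2.35 kΩ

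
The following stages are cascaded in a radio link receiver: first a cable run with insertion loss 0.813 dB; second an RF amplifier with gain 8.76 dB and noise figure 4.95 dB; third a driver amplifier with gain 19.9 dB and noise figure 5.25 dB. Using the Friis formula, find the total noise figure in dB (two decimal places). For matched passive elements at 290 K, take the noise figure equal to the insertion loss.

6.18 dB

Convert to linear (a loss of L dB is a gain of −L dB): F_i = 10^(NF_i/10), G_i = 10^(G_i,dB/10)
  Stage 1: F_1 = 10^(0.813/10) = 1.206, G_1 = 10^(−0.813/10) = 0.8293
  Stage 2: F_2 = 10^(4.95/10) = 3.126, G_2 = 10^(8.76/10) = 7.516
  Stage 3: F_3 = 10^(5.25/10) = 3.350, G_3 = 10^(19.9/10) = 97.72
Friis cascade:
  F = 1.206 + (3.126 − 1)/0.8293 + (3.350 − 1)/6.233 = 4.147
NF = 10 log₁₀(4.147) = 6.18 dB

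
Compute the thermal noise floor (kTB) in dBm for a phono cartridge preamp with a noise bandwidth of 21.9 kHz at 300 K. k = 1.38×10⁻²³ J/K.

−130.4 dBm

P_n = kTB = 1.38×10⁻²³ × 300 × 2.19×10⁴ = 9.07×10⁻¹⁷ W
In dBm: 10 log₁₀(9.07×10⁻¹⁷ / 10⁻³) = −130.4 dBm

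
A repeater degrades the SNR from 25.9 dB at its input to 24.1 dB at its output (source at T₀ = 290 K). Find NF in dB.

1.8 dB

NF (dB) = SNR_in(dB) − SNR_out(dB) when the source is at T₀
NF = 25.9 − 24.1 = 1.8 dB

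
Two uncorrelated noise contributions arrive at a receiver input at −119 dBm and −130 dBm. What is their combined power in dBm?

Convert to linear, add, convert back:
P₁ = 1.26×10⁻¹⁵ W, P₂ = 1.00×10⁻¹⁶ W
P_tot = 1.36×10⁻¹⁵ W → 10 log₁₀(P_tot / 10⁻³) = −118.7 dBm

−118.7 dBm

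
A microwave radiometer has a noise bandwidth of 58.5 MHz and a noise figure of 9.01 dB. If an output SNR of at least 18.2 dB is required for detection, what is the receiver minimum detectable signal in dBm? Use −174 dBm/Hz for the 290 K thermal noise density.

−69.1 dBm

Sensitivity = −174 + 10 log₁₀(B) + NF + SNR_min
= −174 + 77.67 + 9.01 + 18.2
= −69.12 dBm → −69.1 dBm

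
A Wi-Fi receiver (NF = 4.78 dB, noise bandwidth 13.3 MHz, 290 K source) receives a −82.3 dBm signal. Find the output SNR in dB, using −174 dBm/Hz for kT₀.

Noise floor: N = −174 + 10 log₁₀(B) + NF
10 log₁₀(1.33×10⁷) = 71.24 dB
N = −174 + 71.24 + 4.78 = −97.98 dBm
SNR = P_sig − N = −82.3 − (−97.98) = 15.68 dB → 15.7 dB

15.7 dB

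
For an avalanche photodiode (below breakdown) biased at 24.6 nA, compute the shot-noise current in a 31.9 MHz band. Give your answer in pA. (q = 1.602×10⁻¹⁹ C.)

501 pA

I_n = √(2qI·B)
2qI·B = 2 × 1.602×10⁻¹⁹ × 2.46×10⁻⁸ × 3.19×10⁷ = 2.51×10⁻¹⁹ A²
I_n = √(2.51×10⁻¹⁹) = 5.01×10⁻¹⁰ A = 501 pA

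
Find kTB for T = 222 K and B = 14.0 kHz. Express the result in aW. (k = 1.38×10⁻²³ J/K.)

42.9 aW

P_n = kTB = 1.38×10⁻²³ × 222 × 1.40×10⁴ = 4.29×10⁻¹⁷ W = 42.9 aW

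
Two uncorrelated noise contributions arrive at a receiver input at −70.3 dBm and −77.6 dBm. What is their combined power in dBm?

Convert to linear, add, convert back:
P₁ = 9.33×10⁻¹¹ W, P₂ = 1.74×10⁻¹¹ W
P_tot = 1.11×10⁻¹⁰ W → 10 log₁₀(P_tot / 10⁻³) = −69.6 dBm

−69.6 dBm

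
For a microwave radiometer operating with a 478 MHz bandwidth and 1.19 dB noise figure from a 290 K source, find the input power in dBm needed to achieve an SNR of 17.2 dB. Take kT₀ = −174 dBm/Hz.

−68.8 dBm

Sensitivity = −174 + 10 log₁₀(B) + NF + SNR_min
= −174 + 86.79 + 1.19 + 17.2
= −68.82 dBm → −68.8 dBm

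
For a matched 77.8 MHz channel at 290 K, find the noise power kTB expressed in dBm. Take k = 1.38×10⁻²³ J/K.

P_n = kTB = 1.38×10⁻²³ × 290 × 7.78×10⁷ = 3.11×10⁻¹³ W
In dBm: 10 log₁₀(3.11×10⁻¹³ / 10⁻³) = −95.1 dBm

−95.1 dBm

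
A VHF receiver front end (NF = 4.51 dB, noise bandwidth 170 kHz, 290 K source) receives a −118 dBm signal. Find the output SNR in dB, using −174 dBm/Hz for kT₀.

Noise floor: N = −174 + 10 log₁₀(B) + NF
10 log₁₀(1.70×10⁵) = 52.3 dB
N = −174 + 52.3 + 4.51 = −117.19 dBm
SNR = P_sig − N = −118 − (−117.19) = −0.81 dB → −0.8 dB

−0.8 dB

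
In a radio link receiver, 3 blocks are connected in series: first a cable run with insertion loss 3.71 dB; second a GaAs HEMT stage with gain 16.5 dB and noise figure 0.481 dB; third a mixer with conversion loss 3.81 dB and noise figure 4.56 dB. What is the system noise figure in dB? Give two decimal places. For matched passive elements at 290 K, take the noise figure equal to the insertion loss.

Convert to linear (a loss of L dB is a gain of −L dB): F_i = 10^(NF_i/10), G_i = 10^(G_i,dB/10)
  Stage 1: F_1 = 10^(3.71/10) = 2.350, G_1 = 10^(−3.71/10) = 0.4256
  Stage 2: F_2 = 10^(0.481/10) = 1.117, G_2 = 10^(16.5/10) = 44.67
  Stage 3: F_3 = 10^(4.56/10) = 2.858, G_3 = 10^(−3.81/10) = 0.4159
Friis cascade:
  F = 2.350 + (1.117 − 1)/0.4256 + (2.858 − 1)/19.01 = 2.723
NF = 10 log₁₀(2.723) = 4.35 dB

4.35 dB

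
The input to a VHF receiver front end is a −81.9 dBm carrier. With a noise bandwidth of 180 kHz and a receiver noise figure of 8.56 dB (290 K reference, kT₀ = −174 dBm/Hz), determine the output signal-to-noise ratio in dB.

Noise floor: N = −174 + 10 log₁₀(B) + NF
10 log₁₀(1.80×10⁵) = 52.55 dB
N = −174 + 52.55 + 8.56 = −112.89 dBm
SNR = P_sig − N = −81.9 − (−112.89) = 30.99 dB → 31.0 dB

31.0 dB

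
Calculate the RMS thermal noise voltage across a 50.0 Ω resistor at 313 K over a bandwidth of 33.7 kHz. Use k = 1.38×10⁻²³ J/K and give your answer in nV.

V_n = √(4kTRB)
4kTRB = 4 × 1.38×10⁻²³ × 313 × 5.00×10¹ × 3.37×10⁴ = 2.91×10⁻¹⁴ V²
V_n = √(2.91×10⁻¹⁴) = 1.71×10⁻⁷ V = 171 nV

171 nV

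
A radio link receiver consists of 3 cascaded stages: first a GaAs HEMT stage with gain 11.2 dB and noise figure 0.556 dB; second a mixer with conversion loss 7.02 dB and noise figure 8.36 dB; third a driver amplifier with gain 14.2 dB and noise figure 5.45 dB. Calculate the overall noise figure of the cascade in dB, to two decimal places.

4.05 dB

Convert to linear (a loss of L dB is a gain of −L dB): F_i = 10^(NF_i/10), G_i = 10^(G_i,dB/10)
  Stage 1: F_1 = 10^(0.556/10) = 1.137, G_1 = 10^(11.2/10) = 13.18
  Stage 2: F_2 = 10^(8.36/10) = 6.855, G_2 = 10^(−7.02/10) = 0.1986
  Stage 3: F_3 = 10^(5.45/10) = 3.508, G_3 = 10^(14.2/10) = 26.30
Friis cascade:
  F = 1.137 + (6.855 − 1)/13.18 + (3.508 − 1)/2.618 = 2.538
NF = 10 log₁₀(2.538) = 4.05 dB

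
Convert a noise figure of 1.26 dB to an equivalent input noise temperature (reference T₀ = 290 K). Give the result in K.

F = 10^(1.26/10) = 1.3366
T_e = (F − 1)·T₀ = (1.3366 − 1) × 290 = 97.6 K

97.6 K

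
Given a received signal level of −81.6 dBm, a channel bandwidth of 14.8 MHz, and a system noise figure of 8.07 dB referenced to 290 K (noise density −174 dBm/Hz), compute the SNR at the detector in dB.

12.6 dB

Noise floor: N = −174 + 10 log₁₀(B) + NF
10 log₁₀(1.48×10⁷) = 71.7 dB
N = −174 + 71.7 + 8.07 = −94.23 dBm
SNR = P_sig − N = −81.6 − (−94.23) = 12.63 dB → 12.6 dB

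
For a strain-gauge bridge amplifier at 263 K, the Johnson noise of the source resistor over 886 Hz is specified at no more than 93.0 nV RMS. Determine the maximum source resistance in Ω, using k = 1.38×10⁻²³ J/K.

672 Ω

Johnson–Nyquist: V_n = √(4kTRB) ⇒ R = V_n² / (4kTB)
4kTB = 4 × 1.38×10⁻²³ × 263 × 8.86×10² = 1.29×10⁻¹⁷
R = (9.30×10⁻⁸)² / 1.29×10⁻¹⁷ = 6.72×10² Ω = 672 Ω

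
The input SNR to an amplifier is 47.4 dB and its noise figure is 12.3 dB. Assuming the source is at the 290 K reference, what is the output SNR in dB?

35.1 dB

By definition F = SNR_in/SNR_out, so in dB: SNR_out = SNR_in − NF
SNR_out = 47.4 − 12.3 = 35.1 dB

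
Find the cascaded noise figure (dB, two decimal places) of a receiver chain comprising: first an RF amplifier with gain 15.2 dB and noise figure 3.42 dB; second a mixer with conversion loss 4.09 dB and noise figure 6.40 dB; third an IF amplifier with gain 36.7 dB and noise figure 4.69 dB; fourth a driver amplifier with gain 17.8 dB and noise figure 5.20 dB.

3.89 dB

Convert to linear (a loss of L dB is a gain of −L dB): F_i = 10^(NF_i/10), G_i = 10^(G_i,dB/10)
  Stage 1: F_1 = 10^(3.42/10) = 2.198, G_1 = 10^(15.2/10) = 33.11
  Stage 2: F_2 = 10^(6.40/10) = 4.365, G_2 = 10^(−4.09/10) = 0.3899
  Stage 3: F_3 = 10^(4.69/10) = 2.944, G_3 = 10^(36.7/10) = 4677
  Stage 4: F_4 = 10^(5.20/10) = 3.311, G_4 = 10^(17.8/10) = 60.26
Friis cascade:
  F = 2.198 + (4.365 − 1)/33.11 + (2.944 − 1)/12.91 + (3.311 − 1)/6.039×10⁴ = 2.450
NF = 10 log₁₀(2.450) = 3.89 dB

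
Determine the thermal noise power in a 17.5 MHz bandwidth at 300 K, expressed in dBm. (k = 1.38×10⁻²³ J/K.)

−101.4 dBm

P_n = kTB = 1.38×10⁻²³ × 300 × 1.75×10⁷ = 7.25×10⁻¹⁴ W
In dBm: 10 log₁₀(7.25×10⁻¹⁴ / 10⁻³) = −101.4 dBm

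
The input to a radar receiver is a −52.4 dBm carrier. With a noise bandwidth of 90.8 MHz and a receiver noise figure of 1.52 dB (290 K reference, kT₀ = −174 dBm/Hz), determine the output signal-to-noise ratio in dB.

40.5 dB

Noise floor: N = −174 + 10 log₁₀(B) + NF
10 log₁₀(9.08×10⁷) = 79.58 dB
N = −174 + 79.58 + 1.52 = −92.90 dBm
SNR = P_sig − N = −52.4 − (−92.90) = 40.50 dB → 40.5 dB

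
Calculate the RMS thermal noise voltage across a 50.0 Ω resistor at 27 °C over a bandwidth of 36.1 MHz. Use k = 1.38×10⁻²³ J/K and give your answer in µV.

T = 27 °C + 273.15 = 300.15 K
V_n = √(4kTRB)
4kTRB = 4 × 1.38×10⁻²³ × 300.15 × 5.00×10¹ × 3.61×10⁷ = 2.99×10⁻¹¹ V²
V_n = √(2.99×10⁻¹¹) = 5.47×10⁻⁶ V = 5.47 µV

5.47 µV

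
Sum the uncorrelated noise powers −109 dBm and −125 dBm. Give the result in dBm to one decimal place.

−108.9 dBm

Convert to linear, add, convert back:
P₁ = 1.26×10⁻¹⁴ W, P₂ = 3.16×10⁻¹⁶ W
P_tot = 1.29×10⁻¹⁴ W → 10 log₁₀(P_tot / 10⁻³) = −108.9 dBm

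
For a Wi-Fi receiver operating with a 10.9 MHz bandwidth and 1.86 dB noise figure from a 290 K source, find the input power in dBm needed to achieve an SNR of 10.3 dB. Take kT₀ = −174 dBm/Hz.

Sensitivity = −174 + 10 log₁₀(B) + NF + SNR_min
= −174 + 70.37 + 1.86 + 10.3
= −91.47 dBm → −91.5 dBm

−91.5 dBm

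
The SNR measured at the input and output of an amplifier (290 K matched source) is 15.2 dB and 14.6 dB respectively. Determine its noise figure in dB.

NF (dB) = SNR_in(dB) − SNR_out(dB) when the source is at T₀
NF = 15.2 − 14.6 = 0.6 dB

0.6 dB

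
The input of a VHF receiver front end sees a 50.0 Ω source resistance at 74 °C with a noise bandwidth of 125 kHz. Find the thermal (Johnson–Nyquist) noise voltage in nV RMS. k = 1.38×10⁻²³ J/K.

346 nV

T = 74 °C + 273.15 = 347.15 K
V_n = √(4kTRB)
4kTRB = 4 × 1.38×10⁻²³ × 347.15 × 5.00×10¹ × 1.25×10⁵ = 1.20×10⁻¹³ V²
V_n = √(1.20×10⁻¹³) = 3.46×10⁻⁷ V = 346 nV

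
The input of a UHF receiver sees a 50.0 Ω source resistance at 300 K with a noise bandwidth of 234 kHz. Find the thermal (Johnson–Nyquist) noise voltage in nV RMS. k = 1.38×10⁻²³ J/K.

440 nV

V_n = √(4kTRB)
4kTRB = 4 × 1.38×10⁻²³ × 300 × 5.00×10¹ × 2.34×10⁵ = 1.94×10⁻¹³ V²
V_n = √(1.94×10⁻¹³) = 4.40×10⁻⁷ V = 440 nV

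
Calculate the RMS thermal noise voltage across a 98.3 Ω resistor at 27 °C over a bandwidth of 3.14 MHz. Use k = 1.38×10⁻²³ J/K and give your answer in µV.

2.26 µV

T = 27 °C + 273.15 = 300.15 K
V_n = √(4kTRB)
4kTRB = 4 × 1.38×10⁻²³ × 300.15 × 9.83×10¹ × 3.14×10⁶ = 5.11×10⁻¹² V²
V_n = √(5.11×10⁻¹²) = 2.26×10⁻⁶ V = 2.26 µV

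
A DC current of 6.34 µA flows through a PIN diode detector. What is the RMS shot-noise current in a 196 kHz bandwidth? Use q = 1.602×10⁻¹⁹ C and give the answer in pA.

I_n = √(2qI·B)
2qI·B = 2 × 1.602×10⁻¹⁹ × 6.34×10⁻⁶ × 1.96×10⁵ = 3.98×10⁻¹⁹ A²
I_n = √(3.98×10⁻¹⁹) = 6.31×10⁻¹⁰ A = 631 pA

631 pA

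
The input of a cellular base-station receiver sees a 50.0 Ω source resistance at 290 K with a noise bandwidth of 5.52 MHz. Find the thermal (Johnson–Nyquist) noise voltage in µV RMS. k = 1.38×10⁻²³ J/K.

V_n = √(4kTRB)
4kTRB = 4 × 1.38×10⁻²³ × 290 × 5.00×10¹ × 5.52×10⁶ = 4.42×10⁻¹² V²
V_n = √(4.42×10⁻¹²) = 2.10×10⁻⁶ V = 2.10 µV

2.10 µV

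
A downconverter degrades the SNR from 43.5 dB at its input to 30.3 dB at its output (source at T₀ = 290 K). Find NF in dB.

NF (dB) = SNR_in(dB) − SNR_out(dB) when the source is at T₀
NF = 43.5 − 30.3 = 13.2 dB

13.2 dB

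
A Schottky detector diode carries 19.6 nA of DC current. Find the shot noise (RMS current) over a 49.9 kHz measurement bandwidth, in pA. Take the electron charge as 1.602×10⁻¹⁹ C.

I_n = √(2qI·B)
2qI·B = 2 × 1.602×10⁻¹⁹ × 1.96×10⁻⁸ × 4.99×10⁴ = 3.13×10⁻²² A²
I_n = √(3.13×10⁻²²) = 1.77×10⁻¹¹ A = 17.7 pA

17.7 pA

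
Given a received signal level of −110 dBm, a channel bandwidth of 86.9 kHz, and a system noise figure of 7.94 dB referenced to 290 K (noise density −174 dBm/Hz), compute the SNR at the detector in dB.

6.7 dB

Noise floor: N = −174 + 10 log₁₀(B) + NF
10 log₁₀(8.69×10⁴) = 49.39 dB
N = −174 + 49.39 + 7.94 = −116.67 dBm
SNR = P_sig − N = −110 − (−116.67) = 6.67 dB → 6.7 dB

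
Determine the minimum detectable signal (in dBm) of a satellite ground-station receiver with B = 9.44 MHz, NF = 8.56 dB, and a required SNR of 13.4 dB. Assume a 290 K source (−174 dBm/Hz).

−82.3 dBm

Sensitivity = −174 + 10 log₁₀(B) + NF + SNR_min
= −174 + 69.75 + 8.56 + 13.4
= −82.29 dBm → −82.3 dBm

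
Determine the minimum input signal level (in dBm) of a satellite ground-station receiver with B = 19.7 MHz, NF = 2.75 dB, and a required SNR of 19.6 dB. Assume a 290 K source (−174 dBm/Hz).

−78.7 dBm

Sensitivity = −174 + 10 log₁₀(B) + NF + SNR_min
= −174 + 72.94 + 2.75 + 19.6
= −78.71 dBm → −78.7 dBm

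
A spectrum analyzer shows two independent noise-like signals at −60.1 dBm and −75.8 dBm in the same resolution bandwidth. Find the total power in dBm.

Convert to linear, add, convert back:
P₁ = 9.77×10⁻¹⁰ W, P₂ = 2.63×10⁻¹¹ W
P_tot = 1.00×10⁻⁹ W → 10 log₁₀(P_tot / 10⁻³) = −60.0 dBm

−60.0 dBm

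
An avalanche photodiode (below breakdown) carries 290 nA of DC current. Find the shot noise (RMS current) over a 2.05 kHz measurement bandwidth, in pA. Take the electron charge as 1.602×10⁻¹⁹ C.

13.8 pA

I_n = √(2qI·B)
2qI·B = 2 × 1.602×10⁻¹⁹ × 2.90×10⁻⁷ × 2.05×10³ = 1.90×10⁻²² A²
I_n = √(1.90×10⁻²²) = 1.38×10⁻¹¹ A = 13.8 pA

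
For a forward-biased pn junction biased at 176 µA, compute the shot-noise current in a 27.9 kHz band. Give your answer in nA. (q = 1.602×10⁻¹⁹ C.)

I_n = √(2qI·B)
2qI·B = 2 × 1.602×10⁻¹⁹ × 1.76×10⁻⁴ × 2.79×10⁴ = 1.57×10⁻¹⁸ A²
I_n = √(1.57×10⁻¹⁸) = 1.25×10⁻⁹ A = 1.25 nA

1.25 nA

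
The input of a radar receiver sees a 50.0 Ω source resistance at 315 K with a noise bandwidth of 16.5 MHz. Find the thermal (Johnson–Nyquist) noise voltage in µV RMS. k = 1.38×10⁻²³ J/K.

V_n = √(4kTRB)
4kTRB = 4 × 1.38×10⁻²³ × 315 × 5.00×10¹ × 1.65×10⁷ = 1.43×10⁻¹¹ V²
V_n = √(1.43×10⁻¹¹) = 3.79×10⁻⁶ V = 3.79 µV

3.79 µV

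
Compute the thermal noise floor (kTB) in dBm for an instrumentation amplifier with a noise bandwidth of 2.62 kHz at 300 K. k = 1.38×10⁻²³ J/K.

P_n = kTB = 1.38×10⁻²³ × 300 × 2.62×10³ = 1.08×10⁻¹⁷ W
In dBm: 10 log₁₀(1.08×10⁻¹⁷ / 10⁻³) = −139.6 dBm

−139.6 dBm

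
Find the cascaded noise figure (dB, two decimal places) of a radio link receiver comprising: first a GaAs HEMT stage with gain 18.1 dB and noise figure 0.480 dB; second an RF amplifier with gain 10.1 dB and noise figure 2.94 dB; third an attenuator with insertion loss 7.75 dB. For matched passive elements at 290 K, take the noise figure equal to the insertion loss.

Convert to linear (a loss of L dB is a gain of −L dB): F_i = 10^(NF_i/10), G_i = 10^(G_i,dB/10)
  Stage 1: F_1 = 10^(0.480/10) = 1.117, G_1 = 10^(18.1/10) = 64.57
  Stage 2: F_2 = 10^(2.94/10) = 1.968, G_2 = 10^(10.1/10) = 10.23
  Stage 3: F_3 = 10^(7.75/10) = 5.957, G_3 = 10^(−7.75/10) = 0.1679
Friis cascade:
  F = 1.117 + (1.968 − 1)/64.57 + (5.957 − 1)/660.7 = 1.139
NF = 10 log₁₀(1.139) = 0.57 dB

0.57 dB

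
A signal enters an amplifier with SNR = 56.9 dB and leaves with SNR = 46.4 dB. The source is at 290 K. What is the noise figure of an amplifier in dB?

NF (dB) = SNR_in(dB) − SNR_out(dB) when the source is at T₀
NF = 56.9 − 46.4 = 10.5 dB

10.5 dB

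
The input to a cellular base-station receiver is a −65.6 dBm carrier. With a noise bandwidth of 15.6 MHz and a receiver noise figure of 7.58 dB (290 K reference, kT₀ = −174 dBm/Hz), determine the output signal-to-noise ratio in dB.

28.9 dB

Noise floor: N = −174 + 10 log₁₀(B) + NF
10 log₁₀(1.56×10⁷) = 71.93 dB
N = −174 + 71.93 + 7.58 = −94.49 dBm
SNR = P_sig − N = −65.6 − (−94.49) = 28.89 dB → 28.9 dB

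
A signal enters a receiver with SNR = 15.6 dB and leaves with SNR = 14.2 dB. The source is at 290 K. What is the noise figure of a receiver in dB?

NF (dB) = SNR_in(dB) − SNR_out(dB) when the source is at T₀
NF = 15.6 − 14.2 = 1.4 dB

1.4 dB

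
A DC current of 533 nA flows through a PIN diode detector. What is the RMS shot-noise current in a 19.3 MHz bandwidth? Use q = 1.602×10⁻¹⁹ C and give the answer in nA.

1.82 nA

I_n = √(2qI·B)
2qI·B = 2 × 1.602×10⁻¹⁹ × 5.33×10⁻⁷ × 1.93×10⁷ = 3.30×10⁻¹⁸ A²
I_n = √(3.30×10⁻¹⁸) = 1.82×10⁻⁹ A = 1.82 nA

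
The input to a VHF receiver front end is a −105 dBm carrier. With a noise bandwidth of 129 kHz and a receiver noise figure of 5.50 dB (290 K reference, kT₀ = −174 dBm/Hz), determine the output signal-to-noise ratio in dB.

Noise floor: N = −174 + 10 log₁₀(B) + NF
10 log₁₀(1.29×10⁵) = 51.11 dB
N = −174 + 51.11 + 5.50 = −117.39 dBm
SNR = P_sig − N = −105 − (−117.39) = 12.39 dB → 12.4 dB

12.4 dB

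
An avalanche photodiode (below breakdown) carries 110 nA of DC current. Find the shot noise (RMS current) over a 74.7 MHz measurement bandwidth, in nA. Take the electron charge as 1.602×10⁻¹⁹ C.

I_n = √(2qI·B)
2qI·B = 2 × 1.602×10⁻¹⁹ × 1.10×10⁻⁷ × 7.47×10⁷ = 2.63×10⁻¹⁸ A²
I_n = √(2.63×10⁻¹⁸) = 1.62×10⁻⁹ A = 1.62 nA

1.62 nA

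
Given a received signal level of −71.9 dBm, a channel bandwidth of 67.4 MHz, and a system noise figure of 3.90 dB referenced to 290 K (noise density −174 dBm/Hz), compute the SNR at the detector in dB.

Noise floor: N = −174 + 10 log₁₀(B) + NF
10 log₁₀(6.74×10⁷) = 78.29 dB
N = −174 + 78.29 + 3.90 = −91.81 dBm
SNR = P_sig − N = −71.9 − (−91.81) = 19.91 dB → 19.9 dB

19.9 dB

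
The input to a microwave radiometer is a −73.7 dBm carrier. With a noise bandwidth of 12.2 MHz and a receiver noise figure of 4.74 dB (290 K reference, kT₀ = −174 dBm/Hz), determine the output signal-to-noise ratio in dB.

Noise floor: N = −174 + 10 log₁₀(B) + NF
10 log₁₀(1.22×10⁷) = 70.86 dB
N = −174 + 70.86 + 4.74 = −98.40 dBm
SNR = P_sig − N = −73.7 − (−98.40) = 24.70 dB → 24.7 dB

24.7 dB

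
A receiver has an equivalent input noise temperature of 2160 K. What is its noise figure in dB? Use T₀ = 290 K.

9.27 dB

F = 1 + T_e/T₀ = 1 + 2160/290 = 8.44828
NF = 10 log₁₀(8.44828) = 9.27 dB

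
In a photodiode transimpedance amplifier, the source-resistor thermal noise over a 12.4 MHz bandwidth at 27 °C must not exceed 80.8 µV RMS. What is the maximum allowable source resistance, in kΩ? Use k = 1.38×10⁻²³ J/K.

31.8 kΩ

T = 27 °C + 273.15 = 300.15 K
Johnson–Nyquist: V_n = √(4kTRB) ⇒ R = V_n² / (4kTB)
4kTB = 4 × 1.38×10⁻²³ × 300.15 × 1.24×10⁷ = 2.05×10⁻¹³
R = (8.08×10⁻⁵)² / 2.05×10⁻¹³ = 3.18×10⁴ Ω = 31.8 kΩ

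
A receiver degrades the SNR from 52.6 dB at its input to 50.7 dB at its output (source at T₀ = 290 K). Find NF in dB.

NF (dB) = SNR_in(dB) − SNR_out(dB) when the source is at T₀
NF = 52.6 − 50.7 = 1.9 dB

1.9 dB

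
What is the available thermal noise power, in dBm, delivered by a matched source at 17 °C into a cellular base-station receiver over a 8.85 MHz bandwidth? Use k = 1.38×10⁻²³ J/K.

T = 17 °C + 273.15 = 290.15 K
P_n = kTB = 1.38×10⁻²³ × 290.15 × 8.85×10⁶ = 3.54×10⁻¹⁴ W
In dBm: 10 log₁₀(3.54×10⁻¹⁴ / 10⁻³) = −104.5 dBm

−104.5 dBm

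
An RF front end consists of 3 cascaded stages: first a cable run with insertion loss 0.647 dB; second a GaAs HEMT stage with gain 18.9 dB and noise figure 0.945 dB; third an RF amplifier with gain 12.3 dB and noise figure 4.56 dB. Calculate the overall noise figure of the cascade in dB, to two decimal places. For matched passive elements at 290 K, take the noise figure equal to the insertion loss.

Convert to linear (a loss of L dB is a gain of −L dB): F_i = 10^(NF_i/10), G_i = 10^(G_i,dB/10)
  Stage 1: F_1 = 10^(0.647/10) = 1.161, G_1 = 10^(−0.647/10) = 0.8616
  Stage 2: F_2 = 10^(0.945/10) = 1.243, G_2 = 10^(18.9/10) = 77.62
  Stage 3: F_3 = 10^(4.56/10) = 2.858, G_3 = 10^(12.3/10) = 16.98
Friis cascade:
  F = 1.161 + (1.243 − 1)/0.8616 + (2.858 − 1)/66.88 = 1.471
NF = 10 log₁₀(1.471) = 1.67 dB

1.67 dB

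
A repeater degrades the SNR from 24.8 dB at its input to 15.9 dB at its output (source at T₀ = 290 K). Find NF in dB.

NF (dB) = SNR_in(dB) − SNR_out(dB) when the source is at T₀
NF = 24.8 − 15.9 = 8.9 dB

8.9 dB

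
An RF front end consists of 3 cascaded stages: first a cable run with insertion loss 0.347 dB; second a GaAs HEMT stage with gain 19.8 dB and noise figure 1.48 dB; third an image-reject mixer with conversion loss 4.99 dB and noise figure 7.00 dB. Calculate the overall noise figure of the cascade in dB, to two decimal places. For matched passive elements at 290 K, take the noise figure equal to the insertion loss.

1.95 dB

Convert to linear (a loss of L dB is a gain of −L dB): F_i = 10^(NF_i/10), G_i = 10^(G_i,dB/10)
  Stage 1: F_1 = 10^(0.347/10) = 1.083, G_1 = 10^(−0.347/10) = 0.9232
  Stage 2: F_2 = 10^(1.48/10) = 1.406, G_2 = 10^(19.8/10) = 95.50
  Stage 3: F_3 = 10^(7.00/10) = 5.012, G_3 = 10^(−4.99/10) = 0.3170
Friis cascade:
  F = 1.083 + (1.406 − 1)/0.9232 + (5.012 − 1)/88.17 = 1.569
NF = 10 log₁₀(1.569) = 1.95 dB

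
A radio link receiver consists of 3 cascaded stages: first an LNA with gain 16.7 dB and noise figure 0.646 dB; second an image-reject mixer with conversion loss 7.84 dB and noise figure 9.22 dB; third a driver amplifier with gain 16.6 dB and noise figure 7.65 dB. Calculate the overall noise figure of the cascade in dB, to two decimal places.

2.89 dB

Convert to linear (a loss of L dB is a gain of −L dB): F_i = 10^(NF_i/10), G_i = 10^(G_i,dB/10)
  Stage 1: F_1 = 10^(0.646/10) = 1.160, G_1 = 10^(16.7/10) = 46.77
  Stage 2: F_2 = 10^(9.22/10) = 8.356, G_2 = 10^(−7.84/10) = 0.1644
  Stage 3: F_3 = 10^(7.65/10) = 5.821, G_3 = 10^(16.6/10) = 45.71
Friis cascade:
  F = 1.160 + (8.356 − 1)/46.77 + (5.821 − 1)/7.691 = 1.944
NF = 10 log₁₀(1.944) = 2.89 dB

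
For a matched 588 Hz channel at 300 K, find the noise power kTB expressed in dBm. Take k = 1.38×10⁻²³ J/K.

P_n = kTB = 1.38×10⁻²³ × 300 × 5.88×10² = 2.43×10⁻¹⁸ W
In dBm: 10 log₁₀(2.43×10⁻¹⁸ / 10⁻³) = −146.1 dBm

−146.1 dBm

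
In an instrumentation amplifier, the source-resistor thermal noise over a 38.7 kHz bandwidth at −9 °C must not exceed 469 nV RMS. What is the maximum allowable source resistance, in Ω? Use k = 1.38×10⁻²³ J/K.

390 Ω

T = −9 °C + 273.15 = 264.15 K
Johnson–Nyquist: V_n = √(4kTRB) ⇒ R = V_n² / (4kTB)
4kTB = 4 × 1.38×10⁻²³ × 264.15 × 3.87×10⁴ = 5.64×10⁻¹⁶
R = (4.69×10⁻⁷)² / 5.64×10⁻¹⁶ = 3.90×10² Ω = 390 Ω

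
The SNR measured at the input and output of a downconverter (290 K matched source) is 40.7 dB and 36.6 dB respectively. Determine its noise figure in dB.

4.1 dB

NF (dB) = SNR_in(dB) − SNR_out(dB) when the source is at T₀
NF = 40.7 − 36.6 = 4.1 dB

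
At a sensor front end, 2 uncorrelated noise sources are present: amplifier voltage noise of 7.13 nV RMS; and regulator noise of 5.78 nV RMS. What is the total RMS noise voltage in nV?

9.18 nV

Uncorrelated sources add in power (mean-square): V_tot = √(ΣV_i²)
V_tot = √[(7.13×10⁻⁹)² + (5.78×10⁻⁹)²] = 9.18×10⁻⁹ V = 9.18 nV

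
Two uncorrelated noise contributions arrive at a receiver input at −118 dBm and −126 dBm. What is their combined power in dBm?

−117.4 dBm

Convert to linear, add, convert back:
P₁ = 1.58×10⁻¹⁵ W, P₂ = 2.51×10⁻¹⁶ W
P_tot = 1.84×10⁻¹⁵ W → 10 log₁₀(P_tot / 10⁻³) = −117.4 dBm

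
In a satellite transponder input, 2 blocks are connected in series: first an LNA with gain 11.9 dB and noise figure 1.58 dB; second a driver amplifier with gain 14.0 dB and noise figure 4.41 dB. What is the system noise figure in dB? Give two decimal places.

Convert to linear (a loss of L dB is a gain of −L dB): F_i = 10^(NF_i/10), G_i = 10^(G_i,dB/10)
  Stage 1: F_1 = 10^(1.58/10) = 1.439, G_1 = 10^(11.9/10) = 15.49
  Stage 2: F_2 = 10^(4.41/10) = 2.761, G_2 = 10^(14.0/10) = 25.12
Friis cascade:
  F = 1.439 + (2.761 − 1)/15.49 = 1.552
NF = 10 log₁₀(1.552) = 1.91 dB

1.91 dB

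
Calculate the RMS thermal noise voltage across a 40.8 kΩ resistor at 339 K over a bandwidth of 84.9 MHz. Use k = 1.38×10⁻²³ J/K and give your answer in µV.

255 µV

V_n = √(4kTRB)
4kTRB = 4 × 1.38×10⁻²³ × 339 × 4.08×10⁴ × 8.49×10⁷ = 6.48×10⁻⁸ V²
V_n = √(6.48×10⁻⁸) = 2.55×10⁻⁴ V = 255 µV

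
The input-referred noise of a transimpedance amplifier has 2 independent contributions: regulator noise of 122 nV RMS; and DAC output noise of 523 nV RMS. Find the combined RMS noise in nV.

Uncorrelated sources add in power (mean-square): V_tot = √(ΣV_i²)
V_tot = √[(1.22×10⁻⁷)² + (5.23×10⁻⁷)²] = 5.37×10⁻⁷ V = 537 nV

537 nV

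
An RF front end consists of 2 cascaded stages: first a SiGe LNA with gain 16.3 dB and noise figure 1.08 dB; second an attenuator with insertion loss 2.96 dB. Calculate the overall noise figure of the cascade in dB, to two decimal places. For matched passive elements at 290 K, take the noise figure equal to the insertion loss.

Convert to linear (a loss of L dB is a gain of −L dB): F_i = 10^(NF_i/10), G_i = 10^(G_i,dB/10)
  Stage 1: F_1 = 10^(1.08/10) = 1.282, G_1 = 10^(16.3/10) = 42.66
  Stage 2: F_2 = 10^(2.96/10) = 1.977, G_2 = 10^(−2.96/10) = 0.5058
Friis cascade:
  F = 1.282 + (1.977 − 1)/42.66 = 1.305
NF = 10 log₁₀(1.305) = 1.16 dB

1.16 dB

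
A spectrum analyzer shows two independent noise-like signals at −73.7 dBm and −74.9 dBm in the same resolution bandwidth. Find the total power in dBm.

−71.2 dBm

Convert to linear, add, convert back:
P₁ = 4.27×10⁻¹¹ W, P₂ = 3.24×10⁻¹¹ W
P_tot = 7.50×10⁻¹¹ W → 10 log₁₀(P_tot / 10⁻³) = −71.2 dBm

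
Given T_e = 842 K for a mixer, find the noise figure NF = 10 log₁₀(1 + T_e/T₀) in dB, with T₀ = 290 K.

5.91 dB

F = 1 + T_e/T₀ = 1 + 842/290 = 3.90345
NF = 10 log₁₀(3.90345) = 5.91 dB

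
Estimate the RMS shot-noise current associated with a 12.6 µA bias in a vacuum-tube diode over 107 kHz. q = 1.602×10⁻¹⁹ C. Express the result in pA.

I_n = √(2qI·B)
2qI·B = 2 × 1.602×10⁻¹⁹ × 1.26×10⁻⁵ × 1.07×10⁵ = 4.32×10⁻¹⁹ A²
I_n = √(4.32×10⁻¹⁹) = 6.57×10⁻¹⁰ A = 657 pA

657 pA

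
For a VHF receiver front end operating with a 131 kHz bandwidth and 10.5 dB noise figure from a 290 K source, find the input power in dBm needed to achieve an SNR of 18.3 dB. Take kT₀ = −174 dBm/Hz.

Sensitivity = −174 + 10 log₁₀(B) + NF + SNR_min
= −174 + 51.17 + 10.5 + 18.3
= −94.03 dBm → −94.0 dBm

−94.0 dBm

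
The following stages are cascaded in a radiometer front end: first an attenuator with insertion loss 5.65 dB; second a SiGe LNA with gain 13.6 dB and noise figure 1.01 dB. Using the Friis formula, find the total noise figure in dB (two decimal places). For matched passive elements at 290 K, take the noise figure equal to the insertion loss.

Convert to linear (a loss of L dB is a gain of −L dB): F_i = 10^(NF_i/10), G_i = 10^(G_i,dB/10)
  Stage 1: F_1 = 10^(5.65/10) = 3.673, G_1 = 10^(−5.65/10) = 0.2723
  Stage 2: F_2 = 10^(1.01/10) = 1.262, G_2 = 10^(13.6/10) = 22.91
Friis cascade:
  F = 3.673 + (1.262 − 1)/0.2723 = 4.634
NF = 10 log₁₀(4.634) = 6.66 dB

6.66 dB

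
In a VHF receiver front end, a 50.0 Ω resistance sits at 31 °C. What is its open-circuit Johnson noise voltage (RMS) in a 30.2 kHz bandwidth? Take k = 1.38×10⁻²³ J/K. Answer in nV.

T = 31 °C + 273.15 = 304.15 K
V_n = √(4kTRB)
4kTRB = 4 × 1.38×10⁻²³ × 304.15 × 5.00×10¹ × 3.02×10⁴ = 2.54×10⁻¹⁴ V²
V_n = √(2.54×10⁻¹⁴) = 1.59×10⁻⁷ V = 159 nV

159 nV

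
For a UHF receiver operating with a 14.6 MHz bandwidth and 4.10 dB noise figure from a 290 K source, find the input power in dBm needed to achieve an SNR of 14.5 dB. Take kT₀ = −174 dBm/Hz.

Sensitivity = −174 + 10 log₁₀(B) + NF + SNR_min
= −174 + 71.64 + 4.10 + 14.5
= −83.76 dBm → −83.8 dBm

−83.8 dBm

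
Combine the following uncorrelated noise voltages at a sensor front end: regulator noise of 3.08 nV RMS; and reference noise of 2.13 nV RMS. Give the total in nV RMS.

3.74 nV

Uncorrelated sources add in power (mean-square): V_tot = √(ΣV_i²)
V_tot = √[(3.08×10⁻⁹)² + (2.13×10⁻⁹)²] = 3.74×10⁻⁹ V = 3.74 nV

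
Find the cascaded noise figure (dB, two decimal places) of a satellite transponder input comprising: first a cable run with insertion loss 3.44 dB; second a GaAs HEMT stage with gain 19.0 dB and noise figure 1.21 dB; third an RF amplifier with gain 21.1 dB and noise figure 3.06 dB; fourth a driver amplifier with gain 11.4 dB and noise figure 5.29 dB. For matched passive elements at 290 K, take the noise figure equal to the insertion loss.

Convert to linear (a loss of L dB is a gain of −L dB): F_i = 10^(NF_i/10), G_i = 10^(G_i,dB/10)
  Stage 1: F_1 = 10^(3.44/10) = 2.208, G_1 = 10^(−3.44/10) = 0.4529
  Stage 2: F_2 = 10^(1.21/10) = 1.321, G_2 = 10^(19.0/10) = 79.43
  Stage 3: F_3 = 10^(3.06/10) = 2.023, G_3 = 10^(21.1/10) = 128.8
  Stage 4: F_4 = 10^(5.29/10) = 3.381, G_4 = 10^(11.4/10) = 13.80
Friis cascade:
  F = 2.208 + (1.321 − 1)/0.4529 + (2.023 − 1)/35.97 + (3.381 − 1)/4634 = 2.946
NF = 10 log₁₀(2.946) = 4.69 dB

4.69 dB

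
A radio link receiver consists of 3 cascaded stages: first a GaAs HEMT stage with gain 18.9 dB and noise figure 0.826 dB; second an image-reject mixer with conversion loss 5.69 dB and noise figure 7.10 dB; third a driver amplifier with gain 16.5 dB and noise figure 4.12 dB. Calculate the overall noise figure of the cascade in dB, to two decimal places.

Convert to linear (a loss of L dB is a gain of −L dB): F_i = 10^(NF_i/10), G_i = 10^(G_i,dB/10)
  Stage 1: F_1 = 10^(0.826/10) = 1.209, G_1 = 10^(18.9/10) = 77.62
  Stage 2: F_2 = 10^(7.10/10) = 5.129, G_2 = 10^(−5.69/10) = 0.2698
  Stage 3: F_3 = 10^(4.12/10) = 2.582, G_3 = 10^(16.5/10) = 44.67
Friis cascade:
  F = 1.209 + (5.129 − 1)/77.62 + (2.582 − 1)/20.94 = 1.338
NF = 10 log₁₀(1.338) = 1.27 dB

1.27 dB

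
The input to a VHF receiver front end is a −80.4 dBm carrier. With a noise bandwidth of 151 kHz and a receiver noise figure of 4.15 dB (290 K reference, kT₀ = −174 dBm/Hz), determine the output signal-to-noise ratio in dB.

37.7 dB

Noise floor: N = −174 + 10 log₁₀(B) + NF
10 log₁₀(1.51×10⁵) = 51.79 dB
N = −174 + 51.79 + 4.15 = −118.06 dBm
SNR = P_sig − N = −80.4 − (−118.06) = 37.66 dB → 37.7 dB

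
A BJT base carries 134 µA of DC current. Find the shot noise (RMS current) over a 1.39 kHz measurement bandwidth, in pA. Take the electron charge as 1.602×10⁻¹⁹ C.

I_n = √(2qI·B)
2qI·B = 2 × 1.602×10⁻¹⁹ × 1.34×10⁻⁴ × 1.39×10³ = 5.97×10⁻²⁰ A²
I_n = √(5.97×10⁻²⁰) = 2.44×10⁻¹⁰ A = 244 pA

244 pA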